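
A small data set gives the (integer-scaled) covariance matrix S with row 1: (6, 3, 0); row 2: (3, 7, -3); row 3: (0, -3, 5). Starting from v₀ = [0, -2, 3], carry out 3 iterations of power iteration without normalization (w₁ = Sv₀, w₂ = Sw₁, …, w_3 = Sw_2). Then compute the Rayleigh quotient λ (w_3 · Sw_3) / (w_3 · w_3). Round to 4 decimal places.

w1 = Sv₀ = (6·0 + 3·(-2) + 0·3; 3·0 + 7·(-2) + (-3)·3; 0·0 + (-3)·(-2) + 5·3) = (-6, -23, 21)
w2 = Sw1 = (6·(-6) + 3·(-23) + 0·21; 3·(-6) + 7·(-23) + (-3)·21; 0·(-6) + (-3)·(-23) + 5·21) = (-105, -242, 174)
w3 = Sw2 = (-1356, -2531, 1596)
Sw3 = (-15729, -26573, 15573)
w3·Sw3 = (-1356)·(-15729) + (-2531)·(-26573) + 1596·15573 = 113439295; w3·w3 = (-1356)·(-1356) + (-2531)·(-2531) + 1596·1596 = 10791913
λ ≈ 113439295/10791913 = 10.5115

λ ≈ 10.5115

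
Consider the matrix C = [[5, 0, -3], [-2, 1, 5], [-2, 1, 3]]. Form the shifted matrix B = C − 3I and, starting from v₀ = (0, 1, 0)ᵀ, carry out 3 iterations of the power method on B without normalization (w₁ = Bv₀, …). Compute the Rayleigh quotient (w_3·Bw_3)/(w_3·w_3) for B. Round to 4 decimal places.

B = C − 3I has rows (2, 0, -3); (-2, -2, 5); (-2, 1, 0)
w1 = Bv₀ = (2·0 + 0·1 + (-3)·0; (-2)·0 + (-2)·1 + 5·0; (-2)·0 + 1·1 + 0·0) = (0, -2, 1)
w2 = Bw1 = (2·0 + 0·(-2) + (-3)·1; (-2)·0 + (-2)·(-2) + 5·1; (-2)·0 + 1·(-2) + 0·1) = (-3, 9, -2)
w3 = Bw2 = (0, -22, 15)
Bw3 = (-45, 119, -22)
w3·Bw3 = -2948; w3·w3 = 709; μ ≈ -2948/709 = -4.1580

μ ≈ -4.1580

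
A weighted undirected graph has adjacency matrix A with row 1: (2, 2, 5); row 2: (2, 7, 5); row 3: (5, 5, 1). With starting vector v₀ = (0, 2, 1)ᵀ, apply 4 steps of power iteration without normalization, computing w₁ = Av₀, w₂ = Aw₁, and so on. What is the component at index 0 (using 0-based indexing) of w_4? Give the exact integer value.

w1 = Av₀ = (9, 19, 11)
w2 = Aw1 = (111, 206, 151)
w3 = Aw2 = (1389, 2419, 1736)
w4 = Aw3 = (16296, 28391, 20776)
The requested component of w4 is 16296.

16296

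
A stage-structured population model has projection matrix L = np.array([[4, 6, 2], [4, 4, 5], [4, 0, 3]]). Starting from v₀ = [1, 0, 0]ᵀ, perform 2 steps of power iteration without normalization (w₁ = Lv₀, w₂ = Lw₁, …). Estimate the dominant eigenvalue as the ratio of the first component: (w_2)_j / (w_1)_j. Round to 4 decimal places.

w1 = Lv₀ = (4·1 + 6·0 + 2·0; 4·1 + 4·0 + 5·0; 4·1 + 0·0 + 3·0) = (4, 4, 4)
w2 = Lw1 = (4·4 + 6·4 + 2·4; 4·4 + 4·4 + 5·4; 4·4 + 0·4 + 3·4) = (48, 52, 28)
Ratio at component: 48 / 4 = 12.0000

12.0000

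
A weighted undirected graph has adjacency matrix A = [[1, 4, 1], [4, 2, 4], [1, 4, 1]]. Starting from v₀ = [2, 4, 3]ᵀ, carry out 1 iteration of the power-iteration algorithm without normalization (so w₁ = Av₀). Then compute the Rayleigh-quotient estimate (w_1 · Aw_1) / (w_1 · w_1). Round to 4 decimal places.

w1 = Av₀ = (1·2 + 4·4 + 1·3; 4·2 + 2·4 + 4·3; 1·2 + 4·4 + 1·3) = (21, 28, 21)
Aw1 = (154, 224, 154)
w1·Aw1 = 21·154 + 28·224 + 21·154 = 12740; w1·w1 = 21·21 + 28·28 + 21·21 = 1666
λ ≈ 12740/1666 = 7.6471

λ ≈ 7.6471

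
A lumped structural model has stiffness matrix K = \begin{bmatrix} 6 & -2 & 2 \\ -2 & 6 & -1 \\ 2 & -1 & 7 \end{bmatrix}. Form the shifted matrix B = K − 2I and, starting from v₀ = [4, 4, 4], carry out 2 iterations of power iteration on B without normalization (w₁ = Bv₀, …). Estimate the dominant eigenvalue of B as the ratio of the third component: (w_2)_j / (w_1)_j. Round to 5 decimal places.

6.16667

B = K − 2I has rows (4, -2, 2); (-2, 4, -1); (2, -1, 5)
w1 = Bv₀ = (4·4 + (-2)·4 + 2·4; (-2)·4 + 4·4 + (-1)·4; 2·4 + (-1)·4 + 5·4) = (16, 4, 24)
w2 = Bw1 = (4·16 + (-2)·4 + 2·24; (-2)·16 + 4·4 + (-1)·24; 2·16 + (-1)·4 + 5·24) = (104, -40, 148)
Ratio: 148/24 = 6.16667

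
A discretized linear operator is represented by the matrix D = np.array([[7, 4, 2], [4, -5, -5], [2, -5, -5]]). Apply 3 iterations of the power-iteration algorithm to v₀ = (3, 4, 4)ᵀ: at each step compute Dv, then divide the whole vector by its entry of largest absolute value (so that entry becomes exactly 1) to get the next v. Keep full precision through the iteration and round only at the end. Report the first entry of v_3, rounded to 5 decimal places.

-0.88636

Dv0 = (45.000000, -28.000000, -34.000000); divide by 45.000000 → v1 = (1.000000, -0.622222, -0.755556)
Dv1 = (3.000000, 10.888889, 8.888889); divide by 10.888889 → v2 = (0.275510, 1.000000, 0.816327)
Dv2 = (7.561224, -7.979592, -8.530612); divide by -8.530612 → v3 = (-0.886364, 0.935407, 1.000000)
Requested entry of v3: 3705/-4180 = -0.88636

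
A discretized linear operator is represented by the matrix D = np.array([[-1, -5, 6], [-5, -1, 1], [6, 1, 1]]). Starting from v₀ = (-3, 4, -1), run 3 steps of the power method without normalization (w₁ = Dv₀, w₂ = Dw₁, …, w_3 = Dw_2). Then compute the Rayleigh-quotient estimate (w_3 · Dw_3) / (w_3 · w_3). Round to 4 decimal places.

w1 = Dv₀ = (-23, 10, -15)
w2 = Dw1 = (-117, 90, -143)
w3 = Dw2 = (-1191, 352, -755)
Dw3 = (-5099, 4848, -7549)
w3·Dw3 = (-1191)·(-5099) + 352·4848 + (-755)·(-7549) = 13478900; w3·w3 = (-1191)·(-1191) + 352·352 + (-755)·(-755) = 2112410
λ ≈ 13478900/2112410 = 6.3808

6.3808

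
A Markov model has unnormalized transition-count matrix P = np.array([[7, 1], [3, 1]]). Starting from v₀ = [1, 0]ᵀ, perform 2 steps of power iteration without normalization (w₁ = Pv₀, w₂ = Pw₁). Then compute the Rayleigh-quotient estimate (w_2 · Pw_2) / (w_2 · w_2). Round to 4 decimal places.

w1 = Pv₀ = (7·1 + 1·0; 3·1 + 1·0) = (7, 3)
w2 = Pw1 = (7·7 + 1·3; 3·7 + 1·3) = (52, 24)
Pw2 = (388, 180)
w2·Pw2 = 52·388 + 24·180 = 24496; w2·w2 = 52·52 + 24·24 = 3280
λ ≈ 24496/3280 = 7.4683

λ ≈ 7.4683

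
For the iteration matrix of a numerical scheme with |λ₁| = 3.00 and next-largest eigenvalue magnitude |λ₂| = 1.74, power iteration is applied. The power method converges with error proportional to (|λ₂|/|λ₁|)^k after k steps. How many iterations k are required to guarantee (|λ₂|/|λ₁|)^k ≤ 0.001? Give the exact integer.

|λ₂/λ₁| = 1.74/3.00 = 0.58000
Need k ≥ ln(0.001) / ln(0.58000) = -6.9078 / -0.5447 ≈ 12.681
Smallest integer k satisfying the bound: 13

13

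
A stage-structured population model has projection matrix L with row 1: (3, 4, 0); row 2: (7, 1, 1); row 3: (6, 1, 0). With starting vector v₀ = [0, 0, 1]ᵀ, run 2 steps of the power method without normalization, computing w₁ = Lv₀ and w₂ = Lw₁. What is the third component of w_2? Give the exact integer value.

1

w1 = Lv₀ = (3·0 + 4·0 + 0·1; 7·0 + 1·0 + 1·1; 6·0 + 1·0 + 0·1) = (0, 1, 0)
w2 = Lw1 = (3·0 + 4·1 + 0·0; 7·0 + 1·1 + 1·0; 6·0 + 1·1 + 0·0) = (4, 1, 1)
The requested component of w2 is 1.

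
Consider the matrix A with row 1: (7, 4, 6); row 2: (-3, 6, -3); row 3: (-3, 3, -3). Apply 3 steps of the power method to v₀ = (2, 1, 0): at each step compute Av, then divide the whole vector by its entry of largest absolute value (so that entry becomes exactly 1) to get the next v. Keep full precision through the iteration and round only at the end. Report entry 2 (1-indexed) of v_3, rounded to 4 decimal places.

1.0000

Av0 = (18.00000, 0.00000, -3.00000); divide by 18.00000 → v1 = (1.00000, 0.00000, -0.16667)
Av1 = (6.00000, -2.50000, -2.50000); divide by 6.00000 → v2 = (1.00000, -0.41667, -0.41667)
Av2 = (2.83333, -4.25000, -3.00000); divide by -4.25000 → v3 = (-0.66667, 1.00000, 0.70588)
Requested entry of v3: -459/-459 = 1.0000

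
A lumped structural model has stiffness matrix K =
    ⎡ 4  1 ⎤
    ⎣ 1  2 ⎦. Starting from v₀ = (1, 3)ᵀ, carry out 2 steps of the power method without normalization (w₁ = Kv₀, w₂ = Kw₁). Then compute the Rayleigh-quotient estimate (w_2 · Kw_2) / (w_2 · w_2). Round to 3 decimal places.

4.353

w1 = Kv₀ = (4·1 + 1·3; 1·1 + 2·3) = (7, 7)
w2 = Kw1 = (4·7 + 1·7; 1·7 + 2·7) = (35, 21)
Kw2 = (161, 77)
w2·Kw2 = 35·161 + 21·77 = 7252; w2·w2 = 35·35 + 21·21 = 1666
λ ≈ 7252/1666 = 4.353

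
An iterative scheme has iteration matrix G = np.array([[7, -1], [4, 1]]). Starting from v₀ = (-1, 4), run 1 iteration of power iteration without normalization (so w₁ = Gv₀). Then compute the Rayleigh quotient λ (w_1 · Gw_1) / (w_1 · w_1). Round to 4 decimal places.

λ ≈ 7.0000

w1 = Gv₀ = (-11, 0)
Gw1 = (-77, -44)
w1·Gw1 = (-11)·(-77) + 0·(-44) = 847; w1·w1 = (-11)·(-11) + 0·0 = 121
λ ≈ 847/121 = 7.0000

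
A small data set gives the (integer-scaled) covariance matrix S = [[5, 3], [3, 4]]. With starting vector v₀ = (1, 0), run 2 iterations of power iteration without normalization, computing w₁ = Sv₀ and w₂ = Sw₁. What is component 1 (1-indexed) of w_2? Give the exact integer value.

34

w1 = Sv₀ = (5·1 + 3·0; 3·1 + 4·0) = (5, 3)
w2 = Sw1 = (5·5 + 3·3; 3·5 + 4·3) = (34, 27)
The requested component of w2 is 34.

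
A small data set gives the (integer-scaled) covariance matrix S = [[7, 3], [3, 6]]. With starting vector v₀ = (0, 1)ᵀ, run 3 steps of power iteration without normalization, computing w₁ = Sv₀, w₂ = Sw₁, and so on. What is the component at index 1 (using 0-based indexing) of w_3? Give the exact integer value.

387

w1 = Sv₀ = (3, 6)
w2 = Sw1 = (39, 45)
w3 = Sw2 = (408, 387)
The requested component of w3 is 387.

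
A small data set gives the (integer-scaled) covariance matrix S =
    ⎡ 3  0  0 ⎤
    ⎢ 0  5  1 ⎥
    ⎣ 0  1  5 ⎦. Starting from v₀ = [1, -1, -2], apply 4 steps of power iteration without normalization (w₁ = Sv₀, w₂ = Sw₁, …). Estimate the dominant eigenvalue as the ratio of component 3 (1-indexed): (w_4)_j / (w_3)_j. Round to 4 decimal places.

w1 = Sv₀ = (3·1 + 0·(-1) + 0·(-2); 0·1 + 5·(-1) + 1·(-2); 0·1 + 1·(-1) + 5·(-2)) = (3, -7, -11)
w2 = Sw1 = (3·3 + 0·(-7) + 0·(-11); 0·3 + 5·(-7) + 1·(-11); 0·3 + 1·(-7) + 5·(-11)) = (9, -46, -62)
w3 = Sw2 = (27, -292, -356)
w4 = Sw3 = (81, -1816, -2072)
Ratio at component: -2072 / -356 = 5.8202

5.8202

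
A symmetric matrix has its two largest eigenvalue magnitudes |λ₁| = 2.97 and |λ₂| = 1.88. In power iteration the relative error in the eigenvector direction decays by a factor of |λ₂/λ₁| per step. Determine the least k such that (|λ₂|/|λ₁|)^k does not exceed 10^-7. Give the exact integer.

|λ₂/λ₁| = 1.88/2.97 = 0.63300
Need k ≥ ln(10^-7) / ln(0.63300) = -16.1181 / -0.4573 ≈ 35.247
Smallest integer k satisfying the bound: 36

36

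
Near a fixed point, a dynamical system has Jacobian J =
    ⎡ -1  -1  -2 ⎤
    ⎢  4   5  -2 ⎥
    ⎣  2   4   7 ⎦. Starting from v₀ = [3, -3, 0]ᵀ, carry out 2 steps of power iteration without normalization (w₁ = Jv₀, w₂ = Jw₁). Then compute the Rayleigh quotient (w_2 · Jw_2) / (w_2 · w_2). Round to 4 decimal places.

6.4829

w1 = Jv₀ = ((-1)·3 + (-1)·(-3) + (-2)·0; 4·3 + 5·(-3) + (-2)·0; 2·3 + 4·(-3) + 7·0) = (0, -3, -6)
w2 = Jw1 = ((-1)·0 + (-1)·(-3) + (-2)·(-6); 4·0 + 5·(-3) + (-2)·(-6); 2·0 + 4·(-3) + 7·(-6)) = (15, -3, -54)
Jw2 = (96, 153, -360)
w2·Jw2 = 15·96 + (-3)·153 + (-54)·(-360) = 20421; w2·w2 = 15·15 + (-3)·(-3) + (-54)·(-54) = 3150
λ ≈ 20421/3150 = 6.4829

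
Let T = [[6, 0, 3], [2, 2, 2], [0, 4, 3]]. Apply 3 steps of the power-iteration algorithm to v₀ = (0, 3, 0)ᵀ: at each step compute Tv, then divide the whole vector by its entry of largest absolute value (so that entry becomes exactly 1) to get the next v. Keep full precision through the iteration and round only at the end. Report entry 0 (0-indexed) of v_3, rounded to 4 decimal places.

1.0000

Tv0 = (0.00000, 6.00000, 12.00000); divide by 12.00000 → v1 = (0.00000, 0.50000, 1.00000)
Tv1 = (3.00000, 3.00000, 5.00000); divide by 5.00000 → v2 = (0.60000, 0.60000, 1.00000)
Tv2 = (6.60000, 4.40000, 5.40000); divide by 6.60000 → v3 = (1.00000, 0.66667, 0.81818)
Requested entry of v3: 396/396 = 1.0000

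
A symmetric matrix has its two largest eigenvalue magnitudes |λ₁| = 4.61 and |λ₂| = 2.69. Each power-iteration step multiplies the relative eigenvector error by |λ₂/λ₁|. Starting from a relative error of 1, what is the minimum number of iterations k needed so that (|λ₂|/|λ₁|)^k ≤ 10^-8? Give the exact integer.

|λ₂/λ₁| = 2.69/4.61 = 0.58351
Need k ≥ ln(10^-8) / ln(0.58351) = -18.4207 / -0.5387 ≈ 34.196
Smallest integer k satisfying the bound: 35

35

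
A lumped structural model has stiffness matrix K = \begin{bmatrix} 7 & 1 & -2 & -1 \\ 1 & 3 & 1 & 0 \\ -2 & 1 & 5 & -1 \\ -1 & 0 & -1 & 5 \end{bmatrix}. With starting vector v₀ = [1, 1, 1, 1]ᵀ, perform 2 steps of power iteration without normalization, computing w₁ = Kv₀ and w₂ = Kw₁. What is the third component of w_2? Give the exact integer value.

7

w1 = Kv₀ = (7·1 + 1·1 + (-2)·1 + (-1)·1; 1·1 + 3·1 + 1·1 + 0·1; (-2)·1 + 1·1 + 5·1 + (-1)·1; (-1)·1 + 0·1 + (-1)·1 + 5·1) = (5, 5, 3, 3)
w2 = Kw1 = (7·5 + 1·5 + (-2)·3 + (-1)·3; 1·5 + 3·5 + 1·3 + 0·3; (-2)·5 + 1·5 + 5·3 + (-1)·3; (-1)·5 + 0·5 + (-1)·3 + 5·3) = (31, 23, 7, 7)
The requested component of w2 is 7.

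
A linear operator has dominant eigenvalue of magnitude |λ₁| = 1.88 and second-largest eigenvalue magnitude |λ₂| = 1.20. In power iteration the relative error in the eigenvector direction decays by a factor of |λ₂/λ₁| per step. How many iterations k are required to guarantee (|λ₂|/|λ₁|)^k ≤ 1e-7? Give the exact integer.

|λ₂/λ₁| = 1.20/1.88 = 0.63830
Need k ≥ ln(1e-7) / ln(0.63830) = -16.1181 / -0.4490 ≈ 35.902
Smallest integer k satisfying the bound: 36

36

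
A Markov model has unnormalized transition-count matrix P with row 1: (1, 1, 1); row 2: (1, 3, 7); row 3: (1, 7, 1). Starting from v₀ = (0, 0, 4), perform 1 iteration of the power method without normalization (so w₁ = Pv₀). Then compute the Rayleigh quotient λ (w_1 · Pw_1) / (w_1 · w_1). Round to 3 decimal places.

5.157

w1 = Pv₀ = (4, 28, 4)
Pw1 = (36, 116, 204)
w1·Pw1 = 4·36 + 28·116 + 4·204 = 4208; w1·w1 = 4·4 + 28·28 + 4·4 = 816
λ ≈ 4208/816 = 5.157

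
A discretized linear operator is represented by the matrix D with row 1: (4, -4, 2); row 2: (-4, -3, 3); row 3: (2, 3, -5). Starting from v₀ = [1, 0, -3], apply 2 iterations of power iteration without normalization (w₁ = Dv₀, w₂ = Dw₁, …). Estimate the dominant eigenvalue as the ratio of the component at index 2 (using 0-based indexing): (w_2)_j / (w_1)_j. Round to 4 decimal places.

w1 = Dv₀ = (4·1 + (-4)·0 + 2·(-3); (-4)·1 + (-3)·0 + 3·(-3); 2·1 + 3·0 + (-5)·(-3)) = (-2, -13, 17)
w2 = Dw1 = (4·(-2) + (-4)·(-13) + 2·17; (-4)·(-2) + (-3)·(-13) + 3·17; 2·(-2) + 3·(-13) + (-5)·17) = (78, 98, -128)
Ratio at component: -128 / 17 = -7.5294

-7.5294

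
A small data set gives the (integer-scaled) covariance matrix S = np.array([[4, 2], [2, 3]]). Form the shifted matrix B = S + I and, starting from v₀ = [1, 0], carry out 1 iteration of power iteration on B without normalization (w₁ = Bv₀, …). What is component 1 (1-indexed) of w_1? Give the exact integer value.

B = S + I has rows (5, 2); (2, 4)
w1 = Bv₀ = (5·1 + 2·0; 2·1 + 4·0) = (5, 2)
Requested component of w1: 5

5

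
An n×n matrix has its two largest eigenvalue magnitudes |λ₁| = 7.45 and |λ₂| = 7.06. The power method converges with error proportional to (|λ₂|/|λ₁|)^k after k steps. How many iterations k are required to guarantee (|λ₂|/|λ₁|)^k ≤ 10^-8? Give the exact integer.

343

|λ₂/λ₁| = 7.06/7.45 = 0.94765
Need k ≥ ln(10^-8) / ln(0.94765) = -18.4207 / -0.0538 ≈ 342.589
Smallest integer k satisfying the bound: 343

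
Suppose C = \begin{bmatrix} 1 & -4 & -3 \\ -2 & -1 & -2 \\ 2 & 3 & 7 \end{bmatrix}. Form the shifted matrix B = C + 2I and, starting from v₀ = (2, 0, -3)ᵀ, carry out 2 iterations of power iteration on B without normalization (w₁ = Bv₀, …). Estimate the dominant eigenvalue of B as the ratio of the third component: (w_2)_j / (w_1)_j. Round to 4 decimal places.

B = C + 2I has rows (3, -4, -3); (-2, 1, -2); (2, 3, 9)
w1 = Bv₀ = (3·2 + (-4)·0 + (-3)·(-3); (-2)·2 + 1·0 + (-2)·(-3); 2·2 + 3·0 + 9·(-3)) = (15, 2, -23)
w2 = Bw1 = (3·15 + (-4)·2 + (-3)·(-23); (-2)·15 + 1·2 + (-2)·(-23); 2·15 + 3·2 + 9·(-23)) = (106, 18, -171)
Ratio: -171/-23 = 7.4348

7.4348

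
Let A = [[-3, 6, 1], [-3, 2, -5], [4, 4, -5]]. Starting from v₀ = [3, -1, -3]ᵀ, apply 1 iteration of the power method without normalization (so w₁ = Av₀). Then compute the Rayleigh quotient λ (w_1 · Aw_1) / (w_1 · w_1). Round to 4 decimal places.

w1 = Av₀ = (-18, 4, 23)
Aw1 = (101, -53, -171)
w1·Aw1 = (-18)·101 + 4·(-53) + 23·(-171) = -5963; w1·w1 = (-18)·(-18) + 4·4 + 23·23 = 869
λ ≈ -5963/869 = -6.8619

λ ≈ -6.8619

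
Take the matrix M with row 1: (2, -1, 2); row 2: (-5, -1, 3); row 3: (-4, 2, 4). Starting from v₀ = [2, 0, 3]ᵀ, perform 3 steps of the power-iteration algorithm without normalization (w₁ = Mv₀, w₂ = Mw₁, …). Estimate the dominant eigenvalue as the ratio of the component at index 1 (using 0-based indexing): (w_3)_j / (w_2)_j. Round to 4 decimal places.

w1 = Mv₀ = (10, -1, 4)
w2 = Mw1 = (29, -37, -26)
w3 = Mw2 = (43, -186, -294)
Ratio at component: -186 / -37 = 5.0270

λ ≈ 5.0270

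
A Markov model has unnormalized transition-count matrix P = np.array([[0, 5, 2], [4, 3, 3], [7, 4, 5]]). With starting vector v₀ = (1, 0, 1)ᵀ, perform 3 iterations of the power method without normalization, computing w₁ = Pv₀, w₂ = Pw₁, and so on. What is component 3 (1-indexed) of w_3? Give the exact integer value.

w1 = Pv₀ = (2, 7, 12)
w2 = Pw1 = (59, 65, 102)
w3 = Pw2 = (529, 737, 1183)
The requested component of w3 is 1183.

1183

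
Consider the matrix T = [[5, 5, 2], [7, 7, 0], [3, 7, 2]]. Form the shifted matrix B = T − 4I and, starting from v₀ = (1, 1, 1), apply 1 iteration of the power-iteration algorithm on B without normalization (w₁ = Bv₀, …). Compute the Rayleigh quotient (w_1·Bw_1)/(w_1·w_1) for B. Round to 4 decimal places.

B = T − 4I has rows (1, 5, 2); (7, 3, 0); (3, 7, -2)
w1 = Bv₀ = (8, 10, 8)
Bw1 = (74, 86, 78)
w1·Bw1 = 2076; w1·w1 = 228; μ ≈ 2076/228 = 9.1053

9.1053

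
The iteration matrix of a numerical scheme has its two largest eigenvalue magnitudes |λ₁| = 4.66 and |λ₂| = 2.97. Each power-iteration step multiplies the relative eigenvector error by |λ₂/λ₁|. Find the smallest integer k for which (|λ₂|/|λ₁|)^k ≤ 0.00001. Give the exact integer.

|λ₂/λ₁| = 2.97/4.66 = 0.63734
Need k ≥ ln(0.00001) / ln(0.63734) = -11.5129 / -0.4505 ≈ 25.559
Smallest integer k satisfying the bound: 26

26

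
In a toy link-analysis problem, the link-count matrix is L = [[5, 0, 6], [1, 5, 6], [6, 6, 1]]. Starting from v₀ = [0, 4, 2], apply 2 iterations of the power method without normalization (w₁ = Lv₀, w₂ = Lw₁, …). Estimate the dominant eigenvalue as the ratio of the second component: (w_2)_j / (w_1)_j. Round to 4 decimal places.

λ ≈ 10.2500

w1 = Lv₀ = (12, 32, 26)
w2 = Lw1 = (216, 328, 290)
Ratio at component: 328 / 32 = 10.2500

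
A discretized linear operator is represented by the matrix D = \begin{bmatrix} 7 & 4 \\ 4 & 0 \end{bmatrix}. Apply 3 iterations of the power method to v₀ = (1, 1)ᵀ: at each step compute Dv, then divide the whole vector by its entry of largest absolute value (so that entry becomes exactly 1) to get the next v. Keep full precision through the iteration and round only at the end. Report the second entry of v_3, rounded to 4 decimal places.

0.4498

Dv0 = (11.00000, 4.00000); divide by 11.00000 → v1 = (1.00000, 0.36364)
Dv1 = (8.45455, 4.00000); divide by 8.45455 → v2 = (1.00000, 0.47312)
Dv2 = (8.89247, 4.00000); divide by 8.89247 → v3 = (1.00000, 0.44982)
Requested entry of v3: 372/827 = 0.4498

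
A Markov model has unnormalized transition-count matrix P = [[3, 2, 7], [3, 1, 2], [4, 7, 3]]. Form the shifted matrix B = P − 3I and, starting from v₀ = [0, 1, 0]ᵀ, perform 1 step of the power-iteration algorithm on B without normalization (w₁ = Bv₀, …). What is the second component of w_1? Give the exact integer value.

B = P − 3I has rows (0, 2, 7); (3, -2, 2); (4, 7, 0)
w1 = Bv₀ = (2, -2, 7)
Requested component of w1: -2

-2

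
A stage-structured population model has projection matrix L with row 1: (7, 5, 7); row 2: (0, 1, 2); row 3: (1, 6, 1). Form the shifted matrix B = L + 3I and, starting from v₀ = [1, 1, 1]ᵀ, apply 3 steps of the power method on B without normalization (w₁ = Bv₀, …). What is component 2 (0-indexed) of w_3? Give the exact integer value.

B = L + 3I has rows (10, 5, 7); (0, 4, 2); (1, 6, 4)
w1 = Bv₀ = (22, 6, 11)
w2 = Bw1 = (327, 46, 102)
w3 = Bw2 = (4214, 388, 1011)
Requested component of w3: 1011

1011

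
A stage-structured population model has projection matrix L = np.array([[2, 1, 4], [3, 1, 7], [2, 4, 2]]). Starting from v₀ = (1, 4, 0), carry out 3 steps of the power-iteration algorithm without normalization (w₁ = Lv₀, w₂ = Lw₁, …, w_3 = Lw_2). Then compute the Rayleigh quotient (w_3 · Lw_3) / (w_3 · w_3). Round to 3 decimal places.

8.806

w1 = Lv₀ = (6, 7, 18)
w2 = Lw1 = (91, 151, 76)
w3 = Lw2 = (637, 956, 938)
Lw3 = (5982, 9433, 6974)
w3·Lw3 = 637·5982 + 956·9433 + 938·6974 = 19370094; w3·w3 = 637·637 + 956·956 + 938·938 = 2199549
λ ≈ 19370094/2199549 = 8.806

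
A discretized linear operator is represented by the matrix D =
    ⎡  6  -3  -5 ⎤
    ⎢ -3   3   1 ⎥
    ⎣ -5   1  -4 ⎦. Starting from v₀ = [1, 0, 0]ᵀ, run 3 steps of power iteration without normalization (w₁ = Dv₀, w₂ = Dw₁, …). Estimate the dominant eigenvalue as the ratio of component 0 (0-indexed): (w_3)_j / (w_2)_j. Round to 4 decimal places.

w1 = Dv₀ = (6, -3, -5)
w2 = Dw1 = (70, -32, -13)
w3 = Dw2 = (581, -319, -330)
Ratio at component: 581 / 70 = 8.3000

λ ≈ 8.3000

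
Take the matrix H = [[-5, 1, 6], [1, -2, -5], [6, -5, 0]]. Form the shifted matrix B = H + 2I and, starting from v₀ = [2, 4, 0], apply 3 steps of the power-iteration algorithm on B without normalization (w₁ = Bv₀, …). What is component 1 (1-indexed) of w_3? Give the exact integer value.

B = H + 2I has rows (-3, 1, 6); (1, 0, -5); (6, -5, 2)
w1 = Bv₀ = ((-3)·2 + 1·4 + 6·0; 1·2 + 0·4 + (-5)·0; 6·2 + (-5)·4 + 2·0) = (-2, 2, -8)
w2 = Bw1 = ((-3)·(-2) + 1·2 + 6·(-8); 1·(-2) + 0·2 + (-5)·(-8); 6·(-2) + (-5)·2 + 2·(-8)) = (-40, 38, -38)
w3 = Bw2 = (-70, 150, -506)
Requested component of w3: -70

-70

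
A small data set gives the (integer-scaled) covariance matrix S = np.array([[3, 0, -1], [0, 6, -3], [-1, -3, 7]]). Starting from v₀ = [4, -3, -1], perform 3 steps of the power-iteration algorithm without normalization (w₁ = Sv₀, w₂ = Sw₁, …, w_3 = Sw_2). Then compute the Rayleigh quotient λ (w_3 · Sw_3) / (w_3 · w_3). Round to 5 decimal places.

w1 = Sv₀ = (13, -15, -2)
w2 = Sw1 = (41, -84, 18)
w3 = Sw2 = (105, -558, 337)
Sw3 = (-22, -4359, 3928)
w3·Sw3 = 105·(-22) + (-558)·(-4359) + 337·3928 = 3753748; w3·w3 = 105·105 + (-558)·(-558) + 337·337 = 435958
λ ≈ 3753748/435958 = 8.61034

λ ≈ 8.61034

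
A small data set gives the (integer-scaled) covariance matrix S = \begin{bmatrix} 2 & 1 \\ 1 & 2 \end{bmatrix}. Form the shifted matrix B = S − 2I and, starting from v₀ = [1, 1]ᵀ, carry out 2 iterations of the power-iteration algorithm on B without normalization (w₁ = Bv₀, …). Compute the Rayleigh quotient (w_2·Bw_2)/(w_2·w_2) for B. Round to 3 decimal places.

B = S − 2I has rows (0, 1); (1, 0)
w1 = Bv₀ = (0·1 + 1·1; 1·1 + 0·1) = (1, 1)
w2 = Bw1 = (0·1 + 1·1; 1·1 + 0·1) = (1, 1)
Bw2 = (1, 1)
w2·Bw2 = 2; w2·w2 = 2; μ ≈ 2/2 = 1.000

μ ≈ 1.000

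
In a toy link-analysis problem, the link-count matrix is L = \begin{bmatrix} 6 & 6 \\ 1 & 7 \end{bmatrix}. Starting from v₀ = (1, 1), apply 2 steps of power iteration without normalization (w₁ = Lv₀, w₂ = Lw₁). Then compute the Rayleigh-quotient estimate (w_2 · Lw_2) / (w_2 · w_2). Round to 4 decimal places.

9.2456

w1 = Lv₀ = (6·1 + 6·1; 1·1 + 7·1) = (12, 8)
w2 = Lw1 = (6·12 + 6·8; 1·12 + 7·8) = (120, 68)
Lw2 = (1128, 596)
w2·Lw2 = 120·1128 + 68·596 = 175888; w2·w2 = 120·120 + 68·68 = 19024
λ ≈ 175888/19024 = 9.2456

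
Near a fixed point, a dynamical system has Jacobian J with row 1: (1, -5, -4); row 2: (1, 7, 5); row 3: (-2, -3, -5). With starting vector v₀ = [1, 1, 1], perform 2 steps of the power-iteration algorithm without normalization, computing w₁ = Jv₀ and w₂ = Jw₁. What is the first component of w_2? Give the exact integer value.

-33

w1 = Jv₀ = (1·1 + (-5)·1 + (-4)·1; 1·1 + 7·1 + 5·1; (-2)·1 + (-3)·1 + (-5)·1) = (-8, 13, -10)
w2 = Jw1 = (1·(-8) + (-5)·13 + (-4)·(-10); 1·(-8) + 7·13 + 5·(-10); (-2)·(-8) + (-3)·13 + (-5)·(-10)) = (-33, 33, 27)
The requested component of w2 is -33.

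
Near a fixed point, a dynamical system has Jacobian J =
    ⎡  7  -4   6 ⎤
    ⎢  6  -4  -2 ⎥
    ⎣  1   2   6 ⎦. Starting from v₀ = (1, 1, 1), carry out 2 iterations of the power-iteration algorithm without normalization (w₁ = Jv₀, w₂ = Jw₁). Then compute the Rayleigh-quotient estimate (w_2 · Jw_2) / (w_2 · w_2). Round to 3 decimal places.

9.205

w1 = Jv₀ = (7·1 + (-4)·1 + 6·1; 6·1 + (-4)·1 + (-2)·1; 1·1 + 2·1 + 6·1) = (9, 0, 9)
w2 = Jw1 = (7·9 + (-4)·0 + 6·9; 6·9 + (-4)·0 + (-2)·9; 1·9 + 2·0 + 6·9) = (117, 36, 63)
Jw2 = (1053, 432, 567)
w2·Jw2 = 117·1053 + 36·432 + 63·567 = 174474; w2·w2 = 117·117 + 36·36 + 63·63 = 18954
λ ≈ 174474/18954 = 9.205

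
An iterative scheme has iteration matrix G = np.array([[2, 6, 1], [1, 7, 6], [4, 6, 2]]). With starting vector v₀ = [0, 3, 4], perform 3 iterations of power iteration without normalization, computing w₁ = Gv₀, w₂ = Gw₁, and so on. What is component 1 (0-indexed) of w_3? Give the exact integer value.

6251

w1 = Gv₀ = (22, 45, 26)
w2 = Gw1 = (340, 493, 410)
w3 = Gw2 = (4048, 6251, 5138)
The requested component of w3 is 6251.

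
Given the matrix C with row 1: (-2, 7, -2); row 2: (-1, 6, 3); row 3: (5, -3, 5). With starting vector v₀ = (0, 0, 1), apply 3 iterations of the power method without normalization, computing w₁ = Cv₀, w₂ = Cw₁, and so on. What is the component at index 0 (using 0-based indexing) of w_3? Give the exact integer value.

203

w1 = Cv₀ = ((-2)·0 + 7·0 + (-2)·1; (-1)·0 + 6·0 + 3·1; 5·0 + (-3)·0 + 5·1) = (-2, 3, 5)
w2 = Cw1 = ((-2)·(-2) + 7·3 + (-2)·5; (-1)·(-2) + 6·3 + 3·5; 5·(-2) + (-3)·3 + 5·5) = (15, 35, 6)
w3 = Cw2 = (203, 213, 0)
The requested component of w3 is 203.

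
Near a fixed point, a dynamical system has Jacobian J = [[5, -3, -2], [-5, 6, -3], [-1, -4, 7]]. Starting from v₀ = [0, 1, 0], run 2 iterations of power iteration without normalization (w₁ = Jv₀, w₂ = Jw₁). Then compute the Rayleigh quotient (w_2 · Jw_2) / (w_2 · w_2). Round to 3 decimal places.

10.619

w1 = Jv₀ = (-3, 6, -4)
w2 = Jw1 = (-25, 63, -49)
Jw2 = (-216, 650, -570)
w2·Jw2 = (-25)·(-216) + 63·650 + (-49)·(-570) = 74280; w2·w2 = (-25)·(-25) + 63·63 + (-49)·(-49) = 6995
λ ≈ 74280/6995 = 10.619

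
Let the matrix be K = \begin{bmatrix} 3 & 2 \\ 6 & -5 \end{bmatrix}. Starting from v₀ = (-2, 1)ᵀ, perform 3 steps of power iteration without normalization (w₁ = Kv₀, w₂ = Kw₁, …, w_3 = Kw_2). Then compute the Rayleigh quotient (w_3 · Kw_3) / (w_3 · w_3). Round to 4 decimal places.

w1 = Kv₀ = (3·(-2) + 2·1; 6·(-2) + (-5)·1) = (-4, -17)
w2 = Kw1 = (3·(-4) + 2·(-17); 6·(-4) + (-5)·(-17)) = (-46, 61)
w3 = Kw2 = (-16, -581)
Kw3 = (-1210, 2809)
w3·Kw3 = (-16)·(-1210) + (-581)·2809 = -1612669; w3·w3 = (-16)·(-16) + (-581)·(-581) = 337817
λ ≈ -1612669/337817 = -4.7738

λ ≈ -4.7738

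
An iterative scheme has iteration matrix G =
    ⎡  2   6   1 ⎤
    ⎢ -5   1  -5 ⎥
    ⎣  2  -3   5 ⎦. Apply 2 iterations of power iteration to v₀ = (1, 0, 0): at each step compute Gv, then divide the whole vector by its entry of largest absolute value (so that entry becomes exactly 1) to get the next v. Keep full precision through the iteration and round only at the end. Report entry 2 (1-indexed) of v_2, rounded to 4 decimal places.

-0.8621

Gv0 = (2.00000, -5.00000, 2.00000); divide by -5.00000 → v1 = (-0.40000, 1.00000, -0.40000)
Gv1 = (4.80000, 5.00000, -5.80000); divide by -5.80000 → v2 = (-0.82759, -0.86207, 1.00000)
Requested entry of v2: -25/29 = -0.8621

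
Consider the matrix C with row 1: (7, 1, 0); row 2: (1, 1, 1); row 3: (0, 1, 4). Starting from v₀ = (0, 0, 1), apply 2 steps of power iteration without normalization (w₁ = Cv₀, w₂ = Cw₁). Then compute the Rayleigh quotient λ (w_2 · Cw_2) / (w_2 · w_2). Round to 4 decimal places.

w1 = Cv₀ = (7·0 + 1·0 + 0·1; 1·0 + 1·0 + 1·1; 0·0 + 1·0 + 4·1) = (0, 1, 4)
w2 = Cw1 = (7·0 + 1·1 + 0·4; 1·0 + 1·1 + 1·4; 0·0 + 1·1 + 4·4) = (1, 5, 17)
Cw2 = (12, 23, 73)
w2·Cw2 = 1·12 + 5·23 + 17·73 = 1368; w2·w2 = 1·1 + 5·5 + 17·17 = 315
λ ≈ 1368/315 = 4.3429

λ ≈ 4.3429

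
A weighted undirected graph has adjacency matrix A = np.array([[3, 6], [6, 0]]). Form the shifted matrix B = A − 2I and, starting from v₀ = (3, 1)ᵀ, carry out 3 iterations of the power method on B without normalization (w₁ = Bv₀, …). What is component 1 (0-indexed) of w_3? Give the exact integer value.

B = A − 2I has rows (1, 6); (6, -2)
w1 = Bv₀ = (9, 16)
w2 = Bw1 = (105, 22)
w3 = Bw2 = (237, 586)
Requested component of w3: 586

586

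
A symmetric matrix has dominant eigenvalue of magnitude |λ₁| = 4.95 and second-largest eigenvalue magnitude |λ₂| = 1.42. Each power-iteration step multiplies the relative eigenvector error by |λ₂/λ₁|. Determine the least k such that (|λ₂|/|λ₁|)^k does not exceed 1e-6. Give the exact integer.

|λ₂/λ₁| = 1.42/4.95 = 0.28687
Need k ≥ ln(1e-6) / ln(0.28687) = -13.8155 / -1.2487 ≈ 11.064
Smallest integer k satisfying the bound: 12

12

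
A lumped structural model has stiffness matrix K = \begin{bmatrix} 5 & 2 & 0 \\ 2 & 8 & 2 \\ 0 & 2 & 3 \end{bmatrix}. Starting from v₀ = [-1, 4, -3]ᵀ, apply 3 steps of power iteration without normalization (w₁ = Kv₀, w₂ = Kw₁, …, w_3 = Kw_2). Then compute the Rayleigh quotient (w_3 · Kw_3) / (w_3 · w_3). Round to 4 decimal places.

w1 = Kv₀ = (3, 24, -1)
w2 = Kw1 = (63, 196, 45)
w3 = Kw2 = (707, 1784, 527)
Kw3 = (7103, 16740, 5149)
w3·Kw3 = 707·7103 + 1784·16740 + 527·5149 = 37599504; w3·w3 = 707·707 + 1784·1784 + 527·527 = 3960234
λ ≈ 37599504/3960234 = 9.4943

λ ≈ 9.4943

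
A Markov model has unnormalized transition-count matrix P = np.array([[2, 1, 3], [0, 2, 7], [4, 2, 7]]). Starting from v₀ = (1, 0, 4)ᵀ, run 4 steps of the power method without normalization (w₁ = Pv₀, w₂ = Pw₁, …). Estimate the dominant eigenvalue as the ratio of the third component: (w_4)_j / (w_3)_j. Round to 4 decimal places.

10.4636

w1 = Pv₀ = (2·1 + 1·0 + 3·4; 0·1 + 2·0 + 7·4; 4·1 + 2·0 + 7·4) = (14, 28, 32)
w2 = Pw1 = (2·14 + 1·28 + 3·32; 0·14 + 2·28 + 7·32; 4·14 + 2·28 + 7·32) = (152, 280, 336)
w3 = Pw2 = (1592, 2912, 3520)
w4 = Pw3 = (16656, 30464, 36832)
Ratio at component: 36832 / 3520 = 10.4636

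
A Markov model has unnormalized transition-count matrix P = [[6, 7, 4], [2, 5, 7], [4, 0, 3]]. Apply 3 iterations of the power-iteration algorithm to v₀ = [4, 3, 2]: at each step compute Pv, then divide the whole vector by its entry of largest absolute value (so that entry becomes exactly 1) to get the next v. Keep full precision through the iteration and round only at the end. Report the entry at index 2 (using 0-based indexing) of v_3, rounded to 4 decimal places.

Pv0 = (53.00000, 37.00000, 22.00000); divide by 53.00000 → v1 = (1.00000, 0.69811, 0.41509)
Pv1 = (12.54717, 8.39623, 5.24528); divide by 12.54717 → v2 = (1.00000, 0.66917, 0.41805)
Pv2 = (12.35639, 8.27218, 5.25414); divide by 12.35639 → v3 = (1.00000, 0.66947, 0.42522)
Requested entry of v3: 3494/8217 = 0.4252

0.4252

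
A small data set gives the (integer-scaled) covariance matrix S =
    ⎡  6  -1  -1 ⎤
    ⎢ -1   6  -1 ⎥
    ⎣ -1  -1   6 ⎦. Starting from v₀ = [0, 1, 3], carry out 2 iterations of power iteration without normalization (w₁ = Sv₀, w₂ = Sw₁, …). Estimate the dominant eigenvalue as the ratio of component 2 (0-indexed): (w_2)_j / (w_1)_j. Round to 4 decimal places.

w1 = Sv₀ = (6·0 + (-1)·1 + (-1)·3; (-1)·0 + 6·1 + (-1)·3; (-1)·0 + (-1)·1 + 6·3) = (-4, 3, 17)
w2 = Sw1 = (6·(-4) + (-1)·3 + (-1)·17; (-1)·(-4) + 6·3 + (-1)·17; (-1)·(-4) + (-1)·3 + 6·17) = (-44, 5, 103)
Ratio at component: 103 / 17 = 6.0588

λ ≈ 6.0588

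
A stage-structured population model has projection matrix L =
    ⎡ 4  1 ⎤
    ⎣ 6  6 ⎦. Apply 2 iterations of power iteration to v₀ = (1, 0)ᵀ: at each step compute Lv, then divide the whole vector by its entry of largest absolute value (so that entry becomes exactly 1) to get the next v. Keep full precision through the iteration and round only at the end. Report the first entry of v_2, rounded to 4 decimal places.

Lv0 = (4.00000, 6.00000); divide by 6.00000 → v1 = (0.66667, 1.00000)
Lv1 = (3.66667, 10.00000); divide by 10.00000 → v2 = (0.36667, 1.00000)
Requested entry of v2: 22/60 = 0.3667

0.3667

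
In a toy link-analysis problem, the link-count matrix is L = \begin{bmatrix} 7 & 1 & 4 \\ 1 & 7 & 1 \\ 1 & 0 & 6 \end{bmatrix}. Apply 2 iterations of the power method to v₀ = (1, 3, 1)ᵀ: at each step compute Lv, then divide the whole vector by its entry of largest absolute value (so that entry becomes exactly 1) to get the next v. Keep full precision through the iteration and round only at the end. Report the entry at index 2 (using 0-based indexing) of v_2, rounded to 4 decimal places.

Lv0 = (14.00000, 23.00000, 7.00000); divide by 23.00000 → v1 = (0.60870, 1.00000, 0.30435)
Lv1 = (6.47826, 7.91304, 2.43478); divide by 7.91304 → v2 = (0.81868, 1.00000, 0.30769)
Requested entry of v2: 56/182 = 0.3077

0.3077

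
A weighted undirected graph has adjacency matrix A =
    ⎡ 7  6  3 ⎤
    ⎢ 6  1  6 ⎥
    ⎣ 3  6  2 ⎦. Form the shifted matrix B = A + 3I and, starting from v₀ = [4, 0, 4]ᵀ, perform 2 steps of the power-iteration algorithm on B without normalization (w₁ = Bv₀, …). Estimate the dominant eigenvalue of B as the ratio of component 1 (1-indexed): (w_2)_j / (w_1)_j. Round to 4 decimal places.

17.3846

B = A + 3I has rows (10, 6, 3); (6, 4, 6); (3, 6, 5)
w1 = Bv₀ = (10·4 + 6·0 + 3·4; 6·4 + 4·0 + 6·4; 3·4 + 6·0 + 5·4) = (52, 48, 32)
w2 = Bw1 = (10·52 + 6·48 + 3·32; 6·52 + 4·48 + 6·32; 3·52 + 6·48 + 5·32) = (904, 696, 604)
Ratio: 904/52 = 17.3846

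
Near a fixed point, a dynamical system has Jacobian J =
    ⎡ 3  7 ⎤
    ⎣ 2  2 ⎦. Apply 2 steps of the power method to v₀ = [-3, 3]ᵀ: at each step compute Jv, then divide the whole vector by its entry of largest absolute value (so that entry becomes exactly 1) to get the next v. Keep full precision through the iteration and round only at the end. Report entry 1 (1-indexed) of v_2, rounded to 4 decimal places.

Jv0 = (12.00000, 0.00000); divide by 12.00000 → v1 = (1.00000, 0.00000)
Jv1 = (3.00000, 2.00000); divide by 3.00000 → v2 = (1.00000, 0.66667)
Requested entry of v2: 36/36 = 1.0000

1.0000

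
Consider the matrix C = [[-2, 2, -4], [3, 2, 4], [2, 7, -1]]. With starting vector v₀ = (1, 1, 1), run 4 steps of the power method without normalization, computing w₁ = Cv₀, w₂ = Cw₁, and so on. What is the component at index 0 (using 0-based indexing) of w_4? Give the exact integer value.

-136

w1 = Cv₀ = ((-2)·1 + 2·1 + (-4)·1; 3·1 + 2·1 + 4·1; 2·1 + 7·1 + (-1)·1) = (-4, 9, 8)
w2 = Cw1 = ((-2)·(-4) + 2·9 + (-4)·8; 3·(-4) + 2·9 + 4·8; 2·(-4) + 7·9 + (-1)·8) = (-6, 38, 47)
w3 = Cw2 = (-100, 246, 207)
w4 = Cw3 = (-136, 1020, 1315)
The requested component of w4 is -136.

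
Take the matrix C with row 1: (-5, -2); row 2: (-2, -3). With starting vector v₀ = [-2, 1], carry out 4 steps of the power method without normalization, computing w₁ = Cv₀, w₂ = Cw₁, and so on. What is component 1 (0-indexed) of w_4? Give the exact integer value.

w1 = Cv₀ = ((-5)·(-2) + (-2)·1; (-2)·(-2) + (-3)·1) = (8, 1)
w2 = Cw1 = ((-5)·8 + (-2)·1; (-2)·8 + (-3)·1) = (-42, -19)
w3 = Cw2 = (248, 141)
w4 = Cw3 = (-1522, -919)
The requested component of w4 is -919.

-919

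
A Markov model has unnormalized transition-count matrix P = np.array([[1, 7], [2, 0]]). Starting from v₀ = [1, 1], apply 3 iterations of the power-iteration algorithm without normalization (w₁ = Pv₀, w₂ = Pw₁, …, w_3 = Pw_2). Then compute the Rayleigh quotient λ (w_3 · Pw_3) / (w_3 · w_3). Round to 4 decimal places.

w1 = Pv₀ = (1·1 + 7·1; 2·1 + 0·1) = (8, 2)
w2 = Pw1 = (1·8 + 7·2; 2·8 + 0·2) = (22, 16)
w3 = Pw2 = (134, 44)
Pw3 = (442, 268)
w3·Pw3 = 134·442 + 44·268 = 71020; w3·w3 = 134·134 + 44·44 = 19892
λ ≈ 71020/19892 = 3.5703

λ ≈ 3.5703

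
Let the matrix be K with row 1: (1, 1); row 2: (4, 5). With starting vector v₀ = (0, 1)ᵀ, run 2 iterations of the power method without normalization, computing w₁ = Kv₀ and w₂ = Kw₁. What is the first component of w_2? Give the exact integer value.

w1 = Kv₀ = (1, 5)
w2 = Kw1 = (6, 29)
The requested component of w2 is 6.

6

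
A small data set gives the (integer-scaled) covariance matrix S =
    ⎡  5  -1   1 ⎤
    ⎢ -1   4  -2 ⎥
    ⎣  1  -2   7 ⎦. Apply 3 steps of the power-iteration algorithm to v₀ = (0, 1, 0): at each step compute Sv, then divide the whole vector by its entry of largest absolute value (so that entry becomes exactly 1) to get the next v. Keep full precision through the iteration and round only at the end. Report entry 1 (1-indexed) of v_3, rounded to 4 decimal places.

0.4626

Sv0 = (-1.00000, 4.00000, -2.00000); divide by 4.00000 → v1 = (-0.25000, 1.00000, -0.50000)
Sv1 = (-2.75000, 5.25000, -5.75000); divide by -5.75000 → v2 = (0.47826, -0.91304, 1.00000)
Sv2 = (4.30435, -6.13043, 9.30435); divide by 9.30435 → v3 = (0.46262, -0.65888, 1.00000)
Requested entry of v3: -99/-214 = 0.4626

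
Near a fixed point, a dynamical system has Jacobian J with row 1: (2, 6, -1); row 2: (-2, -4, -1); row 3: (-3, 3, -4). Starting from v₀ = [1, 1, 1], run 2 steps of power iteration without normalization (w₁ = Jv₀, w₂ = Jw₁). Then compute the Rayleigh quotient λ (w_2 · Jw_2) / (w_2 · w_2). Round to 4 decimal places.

-5.0812

w1 = Jv₀ = (2·1 + 6·1 + (-1)·1; (-2)·1 + (-4)·1 + (-1)·1; (-3)·1 + 3·1 + (-4)·1) = (7, -7, -4)
w2 = Jw1 = (2·7 + 6·(-7) + (-1)·(-4); (-2)·7 + (-4)·(-7) + (-1)·(-4); (-3)·7 + 3·(-7) + (-4)·(-4)) = (-24, 18, -26)
Jw2 = (86, 2, 230)
w2·Jw2 = (-24)·86 + 18·2 + (-26)·230 = -8008; w2·w2 = (-24)·(-24) + 18·18 + (-26)·(-26) = 1576
λ ≈ -8008/1576 = -5.0812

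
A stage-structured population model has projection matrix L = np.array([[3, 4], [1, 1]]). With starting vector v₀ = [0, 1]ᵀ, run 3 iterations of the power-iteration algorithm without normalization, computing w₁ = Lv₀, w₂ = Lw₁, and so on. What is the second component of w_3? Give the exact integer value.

w1 = Lv₀ = (4, 1)
w2 = Lw1 = (16, 5)
w3 = Lw2 = (68, 21)
The requested component of w3 is 21.

21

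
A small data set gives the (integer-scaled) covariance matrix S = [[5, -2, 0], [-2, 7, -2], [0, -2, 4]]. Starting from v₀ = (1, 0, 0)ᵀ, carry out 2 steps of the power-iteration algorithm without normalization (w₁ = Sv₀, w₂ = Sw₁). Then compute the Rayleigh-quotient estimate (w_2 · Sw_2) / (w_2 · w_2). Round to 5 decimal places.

8.00349

w1 = Sv₀ = (5·1 + (-2)·0 + 0·0; (-2)·1 + 7·0 + (-2)·0; 0·1 + (-2)·0 + 4·0) = (5, -2, 0)
w2 = Sw1 = (5·5 + (-2)·(-2) + 0·0; (-2)·5 + 7·(-2) + (-2)·0; 0·5 + (-2)·(-2) + 4·0) = (29, -24, 4)
Sw2 = (193, -234, 64)
w2·Sw2 = 29·193 + (-24)·(-234) + 4·64 = 11469; w2·w2 = 29·29 + (-24)·(-24) + 4·4 = 1433
λ ≈ 11469/1433 = 8.00349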